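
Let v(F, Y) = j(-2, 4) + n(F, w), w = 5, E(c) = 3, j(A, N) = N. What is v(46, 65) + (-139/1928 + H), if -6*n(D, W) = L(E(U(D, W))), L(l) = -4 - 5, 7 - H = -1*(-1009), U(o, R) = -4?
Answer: -1921391/1928 ≈ -996.57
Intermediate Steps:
H = -1002 (H = 7 - (-1)*(-1009) = 7 - 1*1009 = 7 - 1009 = -1002)
L(l) = -9
n(D, W) = 3/2 (n(D, W) = -⅙*(-9) = 3/2)
v(F, Y) = 11/2 (v(F, Y) = 4 + 3/2 = 11/2)
v(46, 65) + (-139/1928 + H) = 11/2 + (-139/1928 - 1002) = 11/2 - 1931995/1928 = -1921391/1928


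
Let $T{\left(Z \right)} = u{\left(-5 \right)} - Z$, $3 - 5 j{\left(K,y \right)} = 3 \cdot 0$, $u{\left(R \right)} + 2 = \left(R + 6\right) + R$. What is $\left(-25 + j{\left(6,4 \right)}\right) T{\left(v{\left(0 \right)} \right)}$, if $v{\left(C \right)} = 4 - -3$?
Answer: $\frac{1586}{5} \approx 317.2$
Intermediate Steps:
$u{\left(R \right)} = 4 + 2 R$ ($u{\left(R \right)} = -2 + \left(\left(R + 6\right) + R\right) = -2 + \left(\left(6 + R\right) + R\right) = -2 + \left(6 + 2 R\right) = 4 + 2 R$)
$j{\left(K,y \right)} = \frac{3}{5}$ ($j{\left(K,y \right)} = \frac{3}{5} - \frac{3 \cdot 0}{5} = \frac{3}{5} - 0 = \frac{3}{5} + 0 = \frac{3}{5}$)
$v{\left(C \right)} = 7$ ($v{\left(C \right)} = 4 + 3 = 7$)
$T{\left(Z \right)} = -6 - Z$ ($T{\left(Z \right)} = \left(4 + 2 \left(-5\right)\right) - Z = \left(4 - 10\right) - Z = -6 - Z$)
$\left(-25 + j{\left(6,4 \right)}\right) T{\left(v{\left(0 \right)} \right)} = \left(-25 + \frac{3}{5}\right) \left(-6 - 7\right) = - \frac{122 \left(-6 - 7\right)}{5} = \left(- \frac{122}{5}\right) \left(-13\right) = \frac{1586}{5}$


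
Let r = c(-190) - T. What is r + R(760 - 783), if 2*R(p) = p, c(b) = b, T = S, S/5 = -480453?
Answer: 4804127/2 ≈ 2.4021e+6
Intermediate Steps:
S = -2402265 (S = 5*(-480453) = -2402265)
T = -2402265
R(p) = p/2
r = 2402075 (r = -190 - 1*(-2402265) = -190 + 2402265 = 2402075)
r + R(760 - 783) = 2402075 + (760 - 783)/2 = 2402075 + (1/2)*(-23) = 2402075 - 23/2 = 4804127/2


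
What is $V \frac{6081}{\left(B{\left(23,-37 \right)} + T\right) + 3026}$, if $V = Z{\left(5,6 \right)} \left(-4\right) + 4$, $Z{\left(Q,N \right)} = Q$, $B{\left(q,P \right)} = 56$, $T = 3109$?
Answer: $- \frac{97296}{6191} \approx -15.716$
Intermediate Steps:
$V = -16$ ($V = 5 \left(-4\right) + 4 = -20 + 4 = -16$)
$V \frac{6081}{\left(B{\left(23,-37 \right)} + T\right) + 3026} = - 16 \frac{6081}{\left(56 + 3109\right) + 3026} = - 16 \frac{6081}{3165 + 3026} = - 16 \cdot \frac{6081}{6191} = - 16 \cdot 6081 \cdot \frac{1}{6191} = \left(-16\right) \frac{6081}{6191} = - \frac{97296}{6191}$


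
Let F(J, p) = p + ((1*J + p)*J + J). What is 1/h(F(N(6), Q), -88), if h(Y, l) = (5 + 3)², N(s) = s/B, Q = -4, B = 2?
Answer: 1/64 ≈ 0.015625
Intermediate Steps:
N(s) = s/2
F(J, p) = J + p + J*(J + p) (F(J, p) = p + ((J + p)*J + J) = p + (J*(J + p) + J) = p + (J + J*(J + p)) = J + p + J*(J + p))
h(Y, l) = 64 (h(Y, l) = 8² = 64)
1/h(F(N(6), Q), -88) = 1/64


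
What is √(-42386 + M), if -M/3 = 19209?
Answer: I*√100013 ≈ 316.25*I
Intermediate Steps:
M = -57627 (M = -3*19209 = -57627)
√(-42386 + M) = √(-42386 - 57627) = √(-100013) = I*√100013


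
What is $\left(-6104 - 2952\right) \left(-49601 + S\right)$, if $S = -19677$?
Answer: $627381568$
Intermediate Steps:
$\left(-6104 - 2952\right) \left(-49601 + S\right) = \left(-6104 - 2952\right) \left(-49601 - 19677\right) = \left(-9056\right) \left(-69278\right) = 627381568$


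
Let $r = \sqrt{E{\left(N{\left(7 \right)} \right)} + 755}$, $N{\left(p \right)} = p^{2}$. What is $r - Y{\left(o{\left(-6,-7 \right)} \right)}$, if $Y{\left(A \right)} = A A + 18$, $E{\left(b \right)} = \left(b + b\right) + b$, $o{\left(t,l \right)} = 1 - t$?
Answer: $-67 + \sqrt{902} \approx -36.967$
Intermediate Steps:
$E{\left(b \right)} = 3 b$ ($E{\left(b \right)} = 2 b + b = 3 b$)
$Y{\left(A \right)} = 18 + A^{2}$ ($Y{\left(A \right)} = A^{2} + 18 = 18 + A^{2}$)
$r = \sqrt{902}$ ($r = \sqrt{3 \cdot 7^{2} + 755} = \sqrt{3 \cdot 49 + 755} = \sqrt{147 + 755} = \sqrt{902} \approx 30.033$)
$r - Y{\left(o{\left(-6,-7 \right)} \right)} = \sqrt{902} - \left(18 + \left(1 - -6\right)^{2}\right) = \sqrt{902} - \left(18 + \left(1 + 6\right)^{2}\right) = \sqrt{902} - \left(18 + 7^{2}\right) = \sqrt{902} - \left(18 + 49\right) = \sqrt{902} - 67 = -67 + \sqrt{902}$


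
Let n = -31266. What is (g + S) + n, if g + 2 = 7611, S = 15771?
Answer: -7886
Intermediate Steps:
g = 7609 (g = -2 + 7611 = 7609)
(g + S) + n = (7609 + 15771) - 31266 = 23380 - 31266 = -7886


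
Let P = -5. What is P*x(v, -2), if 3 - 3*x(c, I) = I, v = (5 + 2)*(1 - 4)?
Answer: -25/3 ≈ -8.3333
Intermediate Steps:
v = -21 (v = 7*(-3) = -21)
x(c, I) = 1 - I/3
P*x(v, -2) = -5*(1 - ⅓*(-2)) = -5*(1 + ⅔) = -5*5/3 = -25/3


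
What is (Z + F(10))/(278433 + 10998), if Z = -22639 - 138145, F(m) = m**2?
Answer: -160684/289431 ≈ -0.55517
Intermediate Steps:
Z = -160784
(Z + F(10))/(278433 + 10998) = (-160784 + 10**2)/(278433 + 10998) = (-160784 + 100)/289431 = -160684*1/289431 = -160684/289431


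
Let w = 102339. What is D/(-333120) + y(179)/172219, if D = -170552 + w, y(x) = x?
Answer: 11807203127/57369593280 ≈ 0.20581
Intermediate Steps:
D = -68213 (D = -170552 + 102339 = -68213)
D/(-333120) + y(179)/172219 = -68213/(-333120) + 179/172219 = -68213*(-1/333120) + 179*(1/172219) = 68213/333120 + 179/172219 = 11807203127/57369593280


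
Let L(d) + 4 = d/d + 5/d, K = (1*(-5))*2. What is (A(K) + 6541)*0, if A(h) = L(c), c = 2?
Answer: 0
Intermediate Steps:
K = -10 (K = -5*2 = -10)
L(d) = -3 + 5/d (L(d) = -4 + (d/d + 5/d) = -4 + (1 + 5/d) = -3 + 5/d)
A(h) = -1/2 (A(h) = -3 + 5/2 = -1/2)
(A(K) + 6541)*0 = (-1/2 + 6541)*0 = (13081/2)*0 = 0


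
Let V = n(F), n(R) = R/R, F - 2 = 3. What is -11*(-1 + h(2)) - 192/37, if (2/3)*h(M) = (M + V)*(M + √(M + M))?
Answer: -7111/37 ≈ -192.19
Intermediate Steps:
F = 5 (F = 2 + 3 = 5)
n(R) = 1
V = 1
h(M) = 3*(1 + M)*(M + √2*√M)/2 (h(M) = 3*((M + 1)*(M + √(M + M)))/2 = 3*((1 + M)*(M + √(2*M)))/2 = 3*((1 + M)*(M + √2*√M))/2 = 3*(1 + M)*(M + √2*√M)/2)
-11*(-1 + h(2)) - 192/37 = -11*(-1 + ((3/2)*2 + (3/2)*2² + 3*√2*√2/2 + 3*√2*2^(3/2)/2)) - 192/37 = -11*(-1 + (3 + (3/2)*4 + 3 + 3*√2*(2*√2)/2)) - 192*1/37 = -11*(-1 + (3 + 6 + 3 + 6)) - 192/37 = -11*(-1 + 18) - 192/37 = -11*17 - 192/37 = -187 - 192/37 = -7111/37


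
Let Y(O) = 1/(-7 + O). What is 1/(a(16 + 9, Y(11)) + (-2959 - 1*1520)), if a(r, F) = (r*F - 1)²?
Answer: -16/71223 ≈ -0.00022465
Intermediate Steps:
a(r, F) = (-1 + F*r)² (a(r, F) = (F*r - 1)² = (-1 + F*r)²)
1/(a(16 + 9, Y(11)) + (-2959 - 1*1520)) = 1/((-1 + (16 + 9)/(-7 + 11))² + (-2959 - 1*1520)) = 1/((-1 + 25/4)² + (-2959 - 1520)) = 1/((-1 + (¼)*25)² - 4479) = 1/((-1 + 25/4)² - 4479) = 1/((21/4)² - 4479) = 1/(441/16 - 4479) = 1/(-71223/16) = -16/71223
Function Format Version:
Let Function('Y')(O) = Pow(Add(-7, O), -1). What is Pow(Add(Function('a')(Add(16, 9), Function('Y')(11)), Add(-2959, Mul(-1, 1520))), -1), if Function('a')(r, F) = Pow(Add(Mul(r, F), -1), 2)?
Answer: Rational(-16, 71223) ≈ -0.00022465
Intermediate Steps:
Function('a')(r, F) = Pow(Add(-1, Mul(F, r)), 2) (Function('a')(r, F) = Pow(Add(Mul(F, r), -1), 2) = Pow(Add(-1, Mul(F, r)), 2))
Pow(Add(Function('a')(Add(16, 9), Function('Y')(11)), Add(-2959, Mul(-1, 1520))), -1) = Pow(Add(Pow(Add(-1, Mul(Pow(Add(-7, 11), -1), Add(16, 9))), 2), Add(-2959, Mul(-1, 1520))), -1) = Pow(Add(Pow(Add(-1, Mul(Pow(4, -1), 25)), 2), Add(-2959, -1520)), -1) = Pow(Add(Pow(Add(-1, Mul(Rational(1, 4), 25)), 2), -4479), -1) = Pow(Add(Pow(Add(-1, Rational(25, 4)), 2), -4479), -1) = Pow(Add(Pow(Rational(21, 4), 2), -4479), -1) = Pow(Add(Rational(441, 16), -4479), -1) = Pow(Rational(-71223, 16), -1) = Rational(-16, 71223)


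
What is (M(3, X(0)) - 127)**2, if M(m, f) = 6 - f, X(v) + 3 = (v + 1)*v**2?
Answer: 13924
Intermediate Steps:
X(v) = -3 + v**2*(1 + v) (X(v) = -3 + (v + 1)*v**2 = -3 + (1 + v)*v**2 = -3 + v**2*(1 + v))
(M(3, X(0)) - 127)**2 = ((6 - (-3 + 0**2 + 0**3)) - 127)**2 = ((6 - (-3 + 0 + 0)) - 127)**2 = ((6 - 1*(-3)) - 127)**2 = ((6 + 3) - 127)**2 = (9 - 127)**2 = (-118)**2 = 13924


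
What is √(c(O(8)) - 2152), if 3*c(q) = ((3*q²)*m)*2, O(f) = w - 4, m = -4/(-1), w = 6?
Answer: 2*I*√530 ≈ 46.043*I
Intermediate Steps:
m = 4 (m = -4*(-1) = 4)
O(f) = 2 (O(f) = 6 - 4 = 2)
c(q) = 8*q² (c(q) = (((3*q²)*4)*2)/3 = ((12*q²)*2)/3 = (24*q²)/3 = 8*q²)
√(c(O(8)) - 2152) = √(8*2² - 2152) = √(8*4 - 2152) = √(32 - 2152) = √(-2120) = 2*I*√530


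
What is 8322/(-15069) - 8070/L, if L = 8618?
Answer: -32220971/21644107 ≈ -1.4887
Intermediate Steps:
8322/(-15069) - 8070/L = 8322/(-15069) - 8070/8618 = 8322*(-1/15069) - 8070*1/8618 = -2774/5023 - 4035/4309 = -32220971/21644107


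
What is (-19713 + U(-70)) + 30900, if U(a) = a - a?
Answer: 11187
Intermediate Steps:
U(a) = 0
(-19713 + U(-70)) + 30900 = (-19713 + 0) + 30900 = -19713 + 30900 = 11187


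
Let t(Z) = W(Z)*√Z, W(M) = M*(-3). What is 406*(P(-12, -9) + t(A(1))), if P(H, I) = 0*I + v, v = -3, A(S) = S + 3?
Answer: -10962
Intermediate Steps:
W(M) = -3*M
A(S) = 3 + S
P(H, I) = -3 (P(H, I) = 0*I - 3 = 0 - 3 = -3)
t(Z) = -3*Z^(3/2) (t(Z) = (-3*Z)*√Z = -3*Z^(3/2))
406*(P(-12, -9) + t(A(1))) = 406*(-3 - 3*(3 + 1)^(3/2)) = 406*(-3 - 3*4^(3/2)) = 406*(-3 - 3*8) = 406*(-3 - 24) = 406*(-27) = -10962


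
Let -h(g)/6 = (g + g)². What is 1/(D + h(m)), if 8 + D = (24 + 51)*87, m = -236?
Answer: -1/1330187 ≈ -7.5177e-7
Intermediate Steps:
h(g) = -24*g² (h(g) = -6*(g + g)² = -6*4*g² = -24*g²)
D = 6517 (D = -8 + (24 + 51)*87 = -8 + 75*87 = -8 + 6525 = 6517)
1/(D + h(m)) = 1/(6517 - 24*(-236)²) = 1/(6517 - 24*55696) = 1/(6517 - 1336704) = 1/(-1330187) = -1/1330187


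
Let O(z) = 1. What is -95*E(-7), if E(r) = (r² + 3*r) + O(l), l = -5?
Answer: -2755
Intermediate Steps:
E(r) = 1 + r² + 3*r (E(r) = (r² + 3*r) + 1 = 1 + r² + 3*r)
-95*E(-7) = -95*(1 + (-7)² + 3*(-7)) = -95*(1 + 49 - 21) = -95*29 = -2755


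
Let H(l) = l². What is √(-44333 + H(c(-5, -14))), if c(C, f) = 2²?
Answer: I*√44317 ≈ 210.52*I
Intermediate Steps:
c(C, f) = 4
√(-44333 + H(c(-5, -14))) = √(-44333 + 4²) = √(-44333 + 16) = √(-44317) = I*√44317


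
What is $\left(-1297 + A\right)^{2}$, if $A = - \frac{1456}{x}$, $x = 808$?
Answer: $\frac{17207930041}{10201} \approx 1.6869 \cdot 10^{6}$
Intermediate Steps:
$A = - \frac{182}{101}$ ($A = - \frac{1456}{808} = \left(-1456\right) \frac{1}{808} = - \frac{182}{101} \approx -1.802$)
$\left(-1297 + A\right)^{2} = \left(-1297 - \frac{182}{101}\right)^{2} = \left(- \frac{131179}{101}\right)^{2} = \frac{17207930041}{10201}$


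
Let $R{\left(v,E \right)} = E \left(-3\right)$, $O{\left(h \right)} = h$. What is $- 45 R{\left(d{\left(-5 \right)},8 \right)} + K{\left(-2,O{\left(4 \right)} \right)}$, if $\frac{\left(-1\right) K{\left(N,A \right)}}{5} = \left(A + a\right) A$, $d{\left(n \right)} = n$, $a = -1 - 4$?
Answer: $1100$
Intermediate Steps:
$a = -5$
$R{\left(v,E \right)} = - 3 E$
$K{\left(N,A \right)} = - 5 A \left(-5 + A\right)$ ($K{\left(N,A \right)} = - 5 \left(A - 5\right) A = - 5 \left(-5 + A\right) A = - 5 A \left(-5 + A\right)$)
$- 45 R{\left(d{\left(-5 \right)},8 \right)} + K{\left(-2,O{\left(4 \right)} \right)} = - 45 \left(\left(-3\right) 8\right) + 5 \cdot 4 \left(5 - 4\right) = \left(-45\right) \left(-24\right) + 5 \cdot 4 \left(5 - 4\right) = 1080 + 5 \cdot 4 \cdot 1 = 1080 + 20 = 1100$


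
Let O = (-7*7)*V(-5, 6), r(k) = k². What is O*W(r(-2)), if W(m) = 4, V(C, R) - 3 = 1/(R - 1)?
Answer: -3136/5 ≈ -627.20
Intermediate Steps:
V(C, R) = 3 + 1/(-1 + R) (V(C, R) = 3 + 1/(R - 1) = 3 + 1/(-1 + R))
O = -784/5 (O = (-7*7)*((-2 + 3*6)/(-1 + 6)) = -49*(-2 + 18)/5 = -49*16/5 = -784/5 ≈ -156.80)
O*W(r(-2)) = -784/5*4 = -3136/5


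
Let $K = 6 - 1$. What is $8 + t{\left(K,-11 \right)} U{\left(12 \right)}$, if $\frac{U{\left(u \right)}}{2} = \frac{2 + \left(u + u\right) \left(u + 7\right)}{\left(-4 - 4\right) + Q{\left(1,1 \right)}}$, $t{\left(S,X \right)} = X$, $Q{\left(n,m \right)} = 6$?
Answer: $5046$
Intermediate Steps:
$K = 5$ ($K = 6 - 1 = 5$)
$U{\left(u \right)} = -2 - 2 u \left(7 + u\right)$ ($U{\left(u \right)} = 2 \frac{2 + \left(u + u\right) \left(u + 7\right)}{\left(-4 - 4\right) + 6} = 2 \frac{2 + 2 u \left(7 + u\right)}{\left(-4 - 4\right) + 6} = 2 \frac{2 + 2 u \left(7 + u\right)}{-8 + 6} = 2 \frac{2 + 2 u \left(7 + u\right)}{-2} = 2 \left(2 + 2 u \left(7 + u\right)\right) \left(- \frac{1}{2}\right) = 2 \left(-1 - u \left(7 + u\right)\right) = -2 - 2 u \left(7 + u\right)$)
$8 + t{\left(K,-11 \right)} U{\left(12 \right)} = 8 - 11 \left(-2 - 168 - 2 \cdot 12^{2}\right) = 8 - 11 \left(-2 - 168 - 288\right) = 8 - -5038 = 8 + 5038 = 5046$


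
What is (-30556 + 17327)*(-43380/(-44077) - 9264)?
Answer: 5401214806092/44077 ≈ 1.2254e+8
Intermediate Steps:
(-30556 + 17327)*(-43380/(-44077) - 9264) = -13229*(-43380*(-1/44077) - 9264) = -13229*(43380/44077 - 9264) = -13229*(-408285948/44077) = 5401214806092/44077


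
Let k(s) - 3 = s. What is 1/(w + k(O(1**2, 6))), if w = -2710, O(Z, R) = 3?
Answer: -1/2704 ≈ -0.00036982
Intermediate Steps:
k(s) = 3 + s
1/(w + k(O(1**2, 6))) = 1/(-2710 + (3 + 3)) = 1/(-2710 + 6) = 1/(-2704) = -1/2704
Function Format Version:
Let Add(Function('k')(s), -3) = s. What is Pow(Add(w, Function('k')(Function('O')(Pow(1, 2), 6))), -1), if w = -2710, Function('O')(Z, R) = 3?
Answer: Rational(-1, 2704) ≈ -0.00036982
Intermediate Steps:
Function('k')(s) = Add(3, s)
Pow(Add(w, Function('k')(Function('O')(Pow(1, 2), 6))), -1) = Pow(Add(-2710, Add(3, 3)), -1) = Pow(Add(-2710, 6), -1) = Pow(-2704, -1) = Rational(-1, 2704)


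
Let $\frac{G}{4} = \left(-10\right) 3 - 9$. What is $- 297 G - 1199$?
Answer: $45133$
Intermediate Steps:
$G = -156$ ($G = 4 \left(\left(-10\right) 3 - 9\right) = 4 \left(-30 - 9\right) = 4 \left(-39\right) = -156$)
$- 297 G - 1199 = \left(-297\right) \left(-156\right) - 1199 = 46332 - 1199 = 45133$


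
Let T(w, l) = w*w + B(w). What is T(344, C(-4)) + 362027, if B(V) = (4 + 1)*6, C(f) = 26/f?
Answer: 480393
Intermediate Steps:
B(V) = 30 (B(V) = 5*6 = 30)
T(w, l) = 30 + w² (T(w, l) = w*w + 30 = w² + 30 = 30 + w²)
T(344, C(-4)) + 362027 = (30 + 344²) + 362027 = (30 + 118336) + 362027 = 118366 + 362027 = 480393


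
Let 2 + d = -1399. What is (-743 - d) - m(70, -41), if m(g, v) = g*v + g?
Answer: 3458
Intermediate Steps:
d = -1401 (d = -2 - 1399 = -1401)
m(g, v) = g + g*v
(-743 - d) - m(70, -41) = (-743 - 1*(-1401)) - 70*(1 - 41) = (-743 + 1401) - 70*(-40) = 658 - 1*(-2800) = 658 + 2800 = 3458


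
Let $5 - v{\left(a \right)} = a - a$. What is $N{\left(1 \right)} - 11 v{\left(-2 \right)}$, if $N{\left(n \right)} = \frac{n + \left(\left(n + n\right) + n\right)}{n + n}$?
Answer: $-53$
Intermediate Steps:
$v{\left(a \right)} = 5$ ($v{\left(a \right)} = 5 - \left(a - a\right) = 5 - 0 = 5 + 0 = 5$)
$N{\left(n \right)} = 2$ ($N{\left(n \right)} = \frac{n + \left(2 n + n\right)}{2 n} = \left(n + 3 n\right) \frac{1}{2 n} = 4 n \frac{1}{2 n} = 2$)
$N{\left(1 \right)} - 11 v{\left(-2 \right)} = 2 - 55 = -53$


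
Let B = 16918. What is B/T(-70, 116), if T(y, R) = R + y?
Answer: 8459/23 ≈ 367.78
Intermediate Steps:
B/T(-70, 116) = 16918/(116 - 70) = 16918/46 = 16918*(1/46) = 8459/23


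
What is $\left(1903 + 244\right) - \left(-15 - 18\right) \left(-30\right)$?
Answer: $1157$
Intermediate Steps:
$\left(1903 + 244\right) - \left(-15 - 18\right) \left(-30\right) = 2147 - \left(-33\right) \left(-30\right) = 2147 - 990 = 1157$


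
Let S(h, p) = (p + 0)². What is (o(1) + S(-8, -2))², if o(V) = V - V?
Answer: 16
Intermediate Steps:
o(V) = 0
S(h, p) = p²
(o(1) + S(-8, -2))² = (0 + (-2)²)² = (0 + 4)² = 4² = 16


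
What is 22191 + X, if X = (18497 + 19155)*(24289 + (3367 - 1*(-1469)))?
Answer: 1096636691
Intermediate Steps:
X = 1096614500 (X = 37652*(24289 + (3367 + 1469)) = 37652*(24289 + 4836) = 37652*29125 = 1096614500)
22191 + X = 22191 + 1096614500 = 1096636691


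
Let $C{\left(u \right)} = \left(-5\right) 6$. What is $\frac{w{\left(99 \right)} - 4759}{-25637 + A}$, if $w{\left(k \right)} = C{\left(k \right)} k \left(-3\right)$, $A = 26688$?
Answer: $\frac{4151}{1051} \approx 3.9496$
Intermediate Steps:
$C{\left(u \right)} = -30$
$w{\left(k \right)} = 90 k$ ($w{\left(k \right)} = - 30 k \left(-3\right) = 90 k$)
$\frac{w{\left(99 \right)} - 4759}{-25637 + A} = \frac{90 \cdot 99 - 4759}{-25637 + 26688} = \frac{8910 - 4759}{1051} = 4151 \cdot \frac{1}{1051} = \frac{4151}{1051}$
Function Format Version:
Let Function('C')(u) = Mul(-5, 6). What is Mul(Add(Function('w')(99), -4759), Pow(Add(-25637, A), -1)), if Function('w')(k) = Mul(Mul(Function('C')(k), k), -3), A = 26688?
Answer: Rational(4151, 1051) ≈ 3.9496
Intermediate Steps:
Function('C')(u) = -30
Function('w')(k) = Mul(90, k) (Function('w')(k) = Mul(Mul(-30, k), -3) = Mul(90, k))
Mul(Add(Function('w')(99), -4759), Pow(Add(-25637, A), -1)) = Mul(Add(Mul(90, 99), -4759), Pow(Add(-25637, 26688), -1)) = Mul(Add(8910, -4759), Pow(1051, -1)) = Mul(4151, Rational(1, 1051)) = Rational(4151, 1051)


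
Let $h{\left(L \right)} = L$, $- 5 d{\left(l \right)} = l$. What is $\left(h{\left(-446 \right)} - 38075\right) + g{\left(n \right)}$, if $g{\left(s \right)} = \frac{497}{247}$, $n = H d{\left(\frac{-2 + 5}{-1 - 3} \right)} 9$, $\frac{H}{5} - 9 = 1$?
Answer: $- \frac{9514190}{247} \approx -38519.0$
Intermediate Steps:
$d{\left(l \right)} = - \frac{l}{5}$
$H = 50$ ($H = 45 + 5 \cdot 1 = 45 + 5 = 50$)
$n = \frac{135}{2}$ ($n = 50 \left(- \frac{\left(-2 + 5\right) \frac{1}{-1 - 3}}{5}\right) 9 = 50 \left(- \frac{3 \frac{1}{-4}}{5}\right) 9 = 50 \left(- \frac{3 \left(- \frac{1}{4}\right)}{5}\right) 9 = 50 \left(\left(- \frac{1}{5}\right) \left(- \frac{3}{4}\right)\right) 9 = 50 \cdot \frac{3}{20} \cdot 9 = \frac{15}{2} \cdot 9 = \frac{135}{2} \approx 67.5$)
$g{\left(s \right)} = \frac{497}{247}$ ($g{\left(s \right)} = 497 \cdot \frac{1}{247} = \frac{497}{247}$)
$\left(h{\left(-446 \right)} - 38075\right) + g{\left(n \right)} = \left(-446 - 38075\right) + \frac{497}{247} = -38521 + \frac{497}{247} = - \frac{9514190}{247}$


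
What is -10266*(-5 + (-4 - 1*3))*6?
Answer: 739152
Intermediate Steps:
-10266*(-5 + (-4 - 1*3))*6 = -10266*(-5 + (-4 - 3))*6 = -10266*(-5 - 7)*6 = -(-123192)*6 = -10266*(-72) = 739152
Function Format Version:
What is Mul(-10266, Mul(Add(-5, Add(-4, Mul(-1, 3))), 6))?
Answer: 739152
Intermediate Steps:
Mul(-10266, Mul(Add(-5, Add(-4, Mul(-1, 3))), 6)) = Mul(-10266, Mul(Add(-5, Add(-4, -3)), 6)) = Mul(-10266, Mul(Add(-5, -7), 6)) = Mul(-10266, Mul(-12, 6)) = Mul(-10266, -72) = 739152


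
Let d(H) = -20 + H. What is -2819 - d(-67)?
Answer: -2732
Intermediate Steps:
-2819 - d(-67) = -2819 - (-20 - 67) = -2819 - 1*(-87) = -2819 + 87 = -2732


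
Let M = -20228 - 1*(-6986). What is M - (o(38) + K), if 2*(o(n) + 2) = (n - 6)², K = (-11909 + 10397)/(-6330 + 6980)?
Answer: -4468644/325 ≈ -13750.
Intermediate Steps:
M = -13242 (M = -20228 + 6986 = -13242)
K = -756/325 (K = -1512/650 = -1512*1/650 = -756/325 ≈ -2.3262)
o(n) = -2 + (-6 + n)²/2 (o(n) = -2 + (n - 6)²/2 = -2 + (-6 + n)²/2)
M - (o(38) + K) = -13242 - ((-2 + (-6 + 38)²/2) - 756/325) = -13242 - ((-2 + (½)*32²) - 756/325) = -13242 - ((-2 + (½)*1024) - 756/325) = -13242 - ((-2 + 512) - 756/325) = -13242 - (510 - 756/325) = -13242 - 1*164994/325 = -13242 - 164994/325 = -4468644/325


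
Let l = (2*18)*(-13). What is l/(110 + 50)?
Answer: -117/40 ≈ -2.9250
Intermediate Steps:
l = -468 (l = 36*(-13) = -468)
l/(110 + 50) = -468/(110 + 50) = -468/160 = (1/160)*(-468) = -117/40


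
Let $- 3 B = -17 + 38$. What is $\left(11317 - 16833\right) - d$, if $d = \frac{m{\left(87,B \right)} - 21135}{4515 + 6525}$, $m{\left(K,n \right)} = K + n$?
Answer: $- \frac{12175117}{2208} \approx -5514.1$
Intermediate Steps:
$B = -7$ ($B = - \frac{-17 + 38}{3} = \left(- \frac{1}{3}\right) 21 = -7$)
$d = - \frac{4211}{2208}$ ($d = \frac{\left(87 - 7\right) - 21135}{4515 + 6525} = \frac{80 - 21135}{11040} = \left(-21055\right) \frac{1}{11040} = - \frac{4211}{2208} \approx -1.9072$)
$\left(11317 - 16833\right) - d = \left(11317 - 16833\right) - - \frac{4211}{2208} = \left(11317 - 16833\right) + \frac{4211}{2208} = -5516 + \frac{4211}{2208} = - \frac{12175117}{2208}$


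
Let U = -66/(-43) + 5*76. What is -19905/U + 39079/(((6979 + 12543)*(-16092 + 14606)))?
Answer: -12415235829127/237966503476 ≈ -52.172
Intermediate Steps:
U = 16406/43 (U = -66*(-1/43) + 380 = 66/43 + 380 = 16406/43 ≈ 381.53)
-19905/U + 39079/(((6979 + 12543)*(-16092 + 14606))) = -19905/16406/43 + 39079/(((6979 + 12543)*(-16092 + 14606))) = -19905*43/16406 + 39079/((19522*(-1486))) = -855915/16406 + 39079/(-29009692) = -855915/16406 + 39079*(-1/29009692) = -855915/16406 - 39079/29009692 = -12415235829127/237966503476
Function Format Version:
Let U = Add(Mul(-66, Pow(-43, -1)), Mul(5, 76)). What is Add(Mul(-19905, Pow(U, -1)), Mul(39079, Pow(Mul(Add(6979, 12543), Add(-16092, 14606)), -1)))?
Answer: Rational(-12415235829127, 237966503476) ≈ -52.172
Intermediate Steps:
U = Rational(16406, 43) (U = Add(Mul(-66, Rational(-1, 43)), 380) = Add(Rational(66, 43), 380) = Rational(16406, 43) ≈ 381.53)
Add(Mul(-19905, Pow(U, -1)), Mul(39079, Pow(Mul(Add(6979, 12543), Add(-16092, 14606)), -1))) = Add(Mul(-19905, Pow(Rational(16406, 43), -1)), Mul(39079, Pow(Mul(Add(6979, 12543), Add(-16092, 14606)), -1))) = Add(Mul(-19905, Rational(43, 16406)), Mul(39079, Pow(Mul(19522, -1486), -1))) = Add(Rational(-855915, 16406), Mul(39079, Pow(-29009692, -1))) = Add(Rational(-855915, 16406), Mul(39079, Rational(-1, 29009692))) = Add(Rational(-855915, 16406), Rational(-39079, 29009692)) = Rational(-12415235829127, 237966503476)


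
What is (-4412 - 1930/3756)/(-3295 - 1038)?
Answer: 8286701/8137374 ≈ 1.0184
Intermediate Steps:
(-4412 - 1930/3756)/(-3295 - 1038) = (-4412 - 1930*1/3756)/(-4333) = (-4412 - 965/1878)*(-1/4333) = -8286701/1878*(-1/4333) = 8286701/8137374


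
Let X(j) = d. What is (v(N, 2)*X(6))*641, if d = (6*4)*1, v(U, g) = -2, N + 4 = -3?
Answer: -30768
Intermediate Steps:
N = -7 (N = -4 - 3 = -7)
d = 24 (d = 24*1 = 24)
X(j) = 24
(v(N, 2)*X(6))*641 = -2*24*641 = -48*641 = -30768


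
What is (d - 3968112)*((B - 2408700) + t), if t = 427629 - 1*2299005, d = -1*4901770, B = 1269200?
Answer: 26706114836632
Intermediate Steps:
d = -4901770
t = -1871376 (t = 427629 - 2299005 = -1871376)
(d - 3968112)*((B - 2408700) + t) = (-4901770 - 3968112)*((1269200 - 2408700) - 1871376) = -8869882*(-1139500 - 1871376) = -8869882*(-3010876) = 26706114836632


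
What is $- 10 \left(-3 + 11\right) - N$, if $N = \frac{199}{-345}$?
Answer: $- \frac{27401}{345} \approx -79.423$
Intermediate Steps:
$N = - \frac{199}{345}$ ($N = 199 \left(- \frac{1}{345}\right) = - \frac{199}{345} \approx -0.57681$)
$- 10 \left(-3 + 11\right) - N = - 10 \left(-3 + 11\right) - - \frac{199}{345} = \left(-10\right) 8 + \frac{199}{345} = -80 + \frac{199}{345} = - \frac{27401}{345}$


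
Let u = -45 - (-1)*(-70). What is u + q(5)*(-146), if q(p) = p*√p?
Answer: -115 - 730*√5 ≈ -1747.3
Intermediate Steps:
u = -115 (u = -45 - 1*70 = -45 - 70 = -115)
q(p) = p^(3/2)
u + q(5)*(-146) = -115 + 5^(3/2)*(-146) = -115 + (5*√5)*(-146) = -115 - 730*√5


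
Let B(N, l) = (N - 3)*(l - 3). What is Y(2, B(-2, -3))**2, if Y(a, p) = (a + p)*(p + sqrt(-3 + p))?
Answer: 949248 + 184320*sqrt(3) ≈ 1.2685e+6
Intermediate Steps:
B(N, l) = (-3 + N)*(-3 + l)
Y(2, B(-2, -3))**2 = ((9 - 3*(-2) - 3*(-3) - 2*(-3))**2 + 2*(9 - 3*(-2) - 3*(-3) - 2*(-3)) + 2*sqrt(-3 + (9 - 3*(-2) - 3*(-3) - 2*(-3))) + (9 - 3*(-2) - 3*(-3) - 2*(-3))*sqrt(-3 + (9 - 3*(-2) - 3*(-3) - 2*(-3))))**2 = ((9 + 6 + 9 + 6)**2 + 2*(9 + 6 + 9 + 6) + 2*sqrt(-3 + (9 + 6 + 9 + 6)) + (9 + 6 + 9 + 6)*sqrt(-3 + (9 + 6 + 9 + 6)))**2 = (30**2 + 2*30 + 2*sqrt(-3 + 30) + 30*sqrt(-3 + 30))**2 = (900 + 60 + 2*sqrt(27) + 30*sqrt(27))**2 = (900 + 60 + 2*(3*sqrt(3)) + 30*(3*sqrt(3)))**2 = (900 + 60 + 6*sqrt(3) + 90*sqrt(3))**2 = (960 + 96*sqrt(3))**2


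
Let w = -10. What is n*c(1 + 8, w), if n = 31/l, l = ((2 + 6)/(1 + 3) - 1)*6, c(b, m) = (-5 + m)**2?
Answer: 2325/2 ≈ 1162.5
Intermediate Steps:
l = 6 (l = (8/4 - 1)*6 = (8*(1/4) - 1)*6 = (2 - 1)*6 = 1*6 = 6)
n = 31/6 ≈ 5.1667
n*c(1 + 8, w) = 31*(-5 - 10)**2/6 = (31/6)*(-15)**2 = (31/6)*225 = 2325/2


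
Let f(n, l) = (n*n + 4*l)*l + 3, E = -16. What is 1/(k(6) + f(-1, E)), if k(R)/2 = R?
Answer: 1/1023 ≈ 0.00097752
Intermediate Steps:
f(n, l) = 3 + l*(n**2 + 4*l) (f(n, l) = (n**2 + 4*l)*l + 3 = l*(n**2 + 4*l) + 3 = 3 + l*(n**2 + 4*l))
k(R) = 2*R
1/(k(6) + f(-1, E)) = 1/(2*6 + (3 + 4*(-16)**2 - 16*(-1)**2)) = 1/(12 + (3 + 4*256 - 16*1)) = 1/(12 + (3 + 1024 - 16)) = 1/(12 + 1011) = 1/1023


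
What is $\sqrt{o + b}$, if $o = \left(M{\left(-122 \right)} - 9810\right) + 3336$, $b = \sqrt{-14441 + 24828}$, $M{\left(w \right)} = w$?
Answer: $\sqrt{-6596 + \sqrt{10387}} \approx 80.586 i$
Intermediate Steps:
$b = \sqrt{10387} \approx 101.92$
$o = -6596$ ($o = \left(-122 - 9810\right) + 3336 = -9932 + 3336 = -6596$)
$\sqrt{o + b} = \sqrt{-6596 + \sqrt{10387}}$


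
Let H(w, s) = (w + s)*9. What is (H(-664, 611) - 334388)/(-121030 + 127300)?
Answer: -66973/1254 ≈ -53.407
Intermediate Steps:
H(w, s) = 9*s + 9*w (H(w, s) = (s + w)*9 = 9*s + 9*w)
(H(-664, 611) - 334388)/(-121030 + 127300) = ((9*611 + 9*(-664)) - 334388)/(-121030 + 127300) = ((5499 - 5976) - 334388)/6270 = (-477 - 334388)*(1/6270) = -334865*1/6270 = -66973/1254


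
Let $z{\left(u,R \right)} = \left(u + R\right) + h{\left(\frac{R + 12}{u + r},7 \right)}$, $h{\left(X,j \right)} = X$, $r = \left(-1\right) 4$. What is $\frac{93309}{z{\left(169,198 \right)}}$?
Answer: $\frac{1026399}{4051} \approx 253.37$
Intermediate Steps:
$r = -4$
$z{\left(u,R \right)} = R + u + \frac{12 + R}{-4 + u}$ ($z{\left(u,R \right)} = \left(u + R\right) + \frac{R + 12}{u - 4} = \left(R + u\right) + \frac{12 + R}{-4 + u} = R + u + \frac{12 + R}{-4 + u}$)
$\frac{93309}{z{\left(169,198 \right)}} = \frac{93309}{\frac{1}{-4 + 169} \left(12 + 198 + \left(-4 + 169\right) \left(198 + 169\right)\right)} = \frac{93309}{\frac{1}{165} \left(12 + 198 + 165 \cdot 367\right)} = \frac{93309}{\frac{1}{165} \left(12 + 198 + 60555\right)} = \frac{93309}{\frac{1}{165} \cdot 60765} = \frac{93309}{\frac{4051}{11}} = 93309 \cdot \frac{11}{4051} = \frac{1026399}{4051}$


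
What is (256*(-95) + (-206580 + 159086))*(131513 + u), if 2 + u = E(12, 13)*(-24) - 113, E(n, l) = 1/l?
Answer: -122669084100/13 ≈ -9.4361e+9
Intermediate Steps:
u = -1519/13 (u = -2 + (-24/13 - 113) = -2 - 1493/13 = -1519/13 ≈ -116.85)
(256*(-95) + (-206580 + 159086))*(131513 + u) = (256*(-95) + (-206580 + 159086))*(131513 - 1519/13) = (-24320 - 47494)*(1708150/13) = -71814*1708150/13 = -122669084100/13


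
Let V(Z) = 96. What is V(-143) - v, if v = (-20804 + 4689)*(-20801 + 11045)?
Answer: -157217844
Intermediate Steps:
v = 157217940 (v = -16115*(-9756) = 157217940)
V(-143) - v = 96 - 1*157217940 = 96 - 157217940 = -157217844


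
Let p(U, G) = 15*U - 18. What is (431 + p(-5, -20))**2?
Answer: 114244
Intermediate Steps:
p(U, G) = -18 + 15*U
(431 + p(-5, -20))**2 = (431 + (-18 + 15*(-5)))**2 = (431 + (-18 - 75))**2 = (431 - 93)**2 = 338**2 = 114244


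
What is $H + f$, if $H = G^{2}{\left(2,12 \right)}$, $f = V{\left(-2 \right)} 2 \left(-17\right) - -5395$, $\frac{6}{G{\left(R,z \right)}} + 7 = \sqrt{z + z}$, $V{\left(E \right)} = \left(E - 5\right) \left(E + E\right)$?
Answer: $\frac{2779503}{625} + \frac{1008 \sqrt{6}}{625} \approx 4451.2$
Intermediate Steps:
$V{\left(E \right)} = 2 E \left(-5 + E\right)$ ($V{\left(E \right)} = \left(-5 + E\right) 2 E = 2 E \left(-5 + E\right)$)
$G{\left(R,z \right)} = \frac{6}{-7 + \sqrt{2} \sqrt{z}}$ ($G{\left(R,z \right)} = \frac{6}{-7 + \sqrt{z + z}} = \frac{6}{-7 + \sqrt{2 z}} = \frac{6}{-7 + \sqrt{2} \sqrt{z}}$)
$f = 4443$ ($f = 2 \left(-2\right) \left(-5 - 2\right) 2 \left(-17\right) - -5395 = 2 \left(-2\right) \left(-7\right) 2 \left(-17\right) + 5395 = 28 \cdot 2 \left(-17\right) + 5395 = 56 \left(-17\right) + 5395 = -952 + 5395 = 4443$)
$H = \frac{36}{\left(-7 + 2 \sqrt{6}\right)^{2}}$ ($H = \left(\frac{6}{-7 + \sqrt{2} \sqrt{12}}\right)^{2} = \left(\frac{6}{-7 + \sqrt{2} \cdot 2 \sqrt{3}}\right)^{2} = \left(\frac{6}{-7 + 2 \sqrt{6}}\right)^{2} = \frac{36}{\left(-7 + 2 \sqrt{6}\right)^{2}} \approx 8.1553$)
$H + f = \frac{36}{\left(7 - 2 \sqrt{6}\right)^{2}} + 4443 = 4443 + \frac{36}{\left(7 - 2 \sqrt{6}\right)^{2}}$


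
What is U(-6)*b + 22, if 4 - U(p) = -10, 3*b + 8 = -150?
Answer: -2146/3 ≈ -715.33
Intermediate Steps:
b = -158/3 (b = -8/3 + (1/3)*(-150) = -8/3 - 50 = -158/3 ≈ -52.667)
U(p) = 14 (U(p) = 4 - 1*(-10) = 4 + 10 = 14)
U(-6)*b + 22 = 14*(-158/3) + 22 = -2212/3 + 22 = -2146/3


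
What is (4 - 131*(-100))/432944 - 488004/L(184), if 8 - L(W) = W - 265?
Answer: -13204827345/2408251 ≈ -5483.2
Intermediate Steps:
L(W) = 273 - W (L(W) = 8 - (W - 265) = 8 - (-265 + W) = 8 + (265 - W) = 273 - W)
(4 - 131*(-100))/432944 - 488004/L(184) = (4 - 131*(-100))/432944 - 488004/(273 - 1*184) = (4 + 13100)*(1/432944) - 488004/(273 - 184) = 13104*(1/432944) - 488004/89 = 819/27059 - 488004*1/89 = 819/27059 - 488004/89 = -13204827345/2408251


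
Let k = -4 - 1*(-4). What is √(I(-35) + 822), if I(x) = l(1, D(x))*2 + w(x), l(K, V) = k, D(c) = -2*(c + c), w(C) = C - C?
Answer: √822 ≈ 28.671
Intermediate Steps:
w(C) = 0
D(c) = -4*c
k = 0 (k = -4 + 4 = 0)
l(K, V) = 0
I(x) = 0 (I(x) = 0*2 + 0 = 0 + 0 = 0)
√(I(-35) + 822) = √(0 + 822) = √822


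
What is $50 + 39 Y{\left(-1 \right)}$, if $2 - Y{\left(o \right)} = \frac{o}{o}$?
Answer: $89$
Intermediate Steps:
$Y{\left(o \right)} = 1$ ($Y{\left(o \right)} = 2 - \frac{o}{o} = 2 - 1 = 1$)
$50 + 39 Y{\left(-1 \right)} = 50 + 39 \cdot 1 = 50 + 39 = 89$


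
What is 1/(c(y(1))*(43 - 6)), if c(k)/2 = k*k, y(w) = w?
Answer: 1/74 ≈ 0.013514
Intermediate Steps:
c(k) = 2*k**2 (c(k) = 2*(k*k) = 2*k**2)
1/(c(y(1))*(43 - 6)) = 1/((2*1**2)*(43 - 6)) = 1/((2*1)*37) = 1/(2*37) = 1/74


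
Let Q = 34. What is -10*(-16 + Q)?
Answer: -180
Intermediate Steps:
-10*(-16 + Q) = -10*(-16 + 34) = -10*18 = -180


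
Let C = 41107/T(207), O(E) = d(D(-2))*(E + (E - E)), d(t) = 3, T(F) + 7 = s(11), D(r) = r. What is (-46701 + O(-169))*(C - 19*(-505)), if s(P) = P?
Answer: -938105574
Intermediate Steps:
T(F) = 4 (T(F) = -7 + 11 = 4)
O(E) = 3*E (O(E) = 3*(E + (E - E)) = 3*(E + 0) = 3*E)
C = 41107/4 ≈ 10277.
(-46701 + O(-169))*(C - 19*(-505)) = (-46701 + 3*(-169))*(41107/4 - 19*(-505)) = (-46701 - 507)*(41107/4 + 9595) = -47208*79487/4 = -938105574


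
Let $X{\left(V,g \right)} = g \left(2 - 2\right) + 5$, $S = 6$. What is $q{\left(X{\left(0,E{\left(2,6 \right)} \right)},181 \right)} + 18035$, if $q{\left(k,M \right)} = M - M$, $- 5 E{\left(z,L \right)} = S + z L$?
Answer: $18035$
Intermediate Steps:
$E{\left(z,L \right)} = - \frac{6}{5} - \frac{L z}{5}$ ($E{\left(z,L \right)} = - \frac{6 + z L}{5} = - \frac{6 + L z}{5} = - \frac{6}{5} - \frac{L z}{5}$)
$X{\left(V,g \right)} = 5$ ($X{\left(V,g \right)} = g 0 + 5 = 0 + 5 = 5$)
$q{\left(k,M \right)} = 0$
$q{\left(X{\left(0,E{\left(2,6 \right)} \right)},181 \right)} + 18035 = 0 + 18035 = 18035$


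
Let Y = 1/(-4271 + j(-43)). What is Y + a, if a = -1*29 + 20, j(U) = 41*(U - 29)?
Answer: -65008/7223 ≈ -9.0001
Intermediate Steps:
j(U) = -1189 + 41*U (j(U) = 41*(-29 + U) = -1189 + 41*U)
Y = -1/7223 (Y = 1/(-4271 + (-1189 + 41*(-43))) = 1/(-4271 + (-1189 - 1763)) = 1/(-4271 - 2952) = 1/(-7223) = -1/7223 ≈ -0.00013845)
a = -9 (a = -29 + 20 = -9)
Y + a = -1/7223 - 9 = -65008/7223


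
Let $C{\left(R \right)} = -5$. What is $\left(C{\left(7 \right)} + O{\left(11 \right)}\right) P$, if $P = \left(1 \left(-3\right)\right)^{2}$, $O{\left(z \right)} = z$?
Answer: $54$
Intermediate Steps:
$P = 9$ ($P = \left(-3\right)^{2} = 9$)
$\left(C{\left(7 \right)} + O{\left(11 \right)}\right) P = \left(-5 + 11\right) 9 = 6 \cdot 9 = 54$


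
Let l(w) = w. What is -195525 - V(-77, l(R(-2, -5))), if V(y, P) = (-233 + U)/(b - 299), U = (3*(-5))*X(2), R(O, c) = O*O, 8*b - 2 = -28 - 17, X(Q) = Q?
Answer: -476105479/2435 ≈ -1.9553e+5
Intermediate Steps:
b = -43/8 (b = ¼ + (-28 - 17)/8 = ¼ + (⅛)*(-45) = ¼ - 45/8 = -43/8 ≈ -5.3750)
R(O, c) = O²
U = -30 (U = (3*(-5))*2 = -15*2 = -30)
V(y, P) = 2104/2435 (V(y, P) = (-233 - 30)/(-43/8 - 299) = -263/(-2435/8) = -263*(-8/2435) = 2104/2435)
-195525 - V(-77, l(R(-2, -5))) = -195525 - 1*2104/2435 = -195525 - 2104/2435 = -476105479/2435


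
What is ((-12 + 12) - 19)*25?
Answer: -475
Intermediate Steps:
((-12 + 12) - 19)*25 = (0 - 19)*25 = -19*25 = -475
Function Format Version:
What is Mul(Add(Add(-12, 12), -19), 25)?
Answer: -475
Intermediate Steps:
Mul(Add(Add(-12, 12), -19), 25) = Mul(Add(0, -19), 25) = Mul(-19, 25) = -475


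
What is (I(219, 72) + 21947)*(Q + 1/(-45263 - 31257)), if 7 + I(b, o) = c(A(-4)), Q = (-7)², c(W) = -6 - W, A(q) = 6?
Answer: 10277321939/9565 ≈ 1.0745e+6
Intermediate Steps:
Q = 49
I(b, o) = -19 (I(b, o) = -7 + (-6 - 1*6) = -7 + (-6 - 6) = -7 - 12 = -19)
(I(219, 72) + 21947)*(Q + 1/(-45263 - 31257)) = (-19 + 21947)*(49 + 1/(-45263 - 31257)) = 21928*(49 + 1/(-76520)) = 21928*(49 - 1/76520) = 21928*(3749479/76520) = 10277321939/9565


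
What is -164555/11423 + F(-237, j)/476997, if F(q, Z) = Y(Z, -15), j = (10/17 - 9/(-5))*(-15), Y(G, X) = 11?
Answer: -78492115682/5448736731 ≈ -14.406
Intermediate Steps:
j = -609/17 (j = (10*(1/17) - 9*(-⅕))*(-15) = (10/17 + 9/5)*(-15) = (203/85)*(-15) = -609/17 ≈ -35.824)
F(q, Z) = 11
-164555/11423 + F(-237, j)/476997 = -164555/11423 + 11/476997 = -78492115682/5448736731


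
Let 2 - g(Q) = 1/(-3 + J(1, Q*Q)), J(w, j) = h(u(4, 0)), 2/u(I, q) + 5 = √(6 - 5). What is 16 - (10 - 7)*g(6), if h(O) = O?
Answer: 64/7 ≈ 9.1429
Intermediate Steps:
u(I, q) = -½ (u(I, q) = 2/(-5 + √(6 - 5)) = 2/(-5 + √1) = 2/(-5 + 1) = 2/(-4) = 2*(-¼) = -½)
J(w, j) = -½
g(Q) = 16/7 (g(Q) = 2 - 1/(-3 - ½) = 2 - 1/(-7/2) = 2 - 1*(-2/7) = 2 + 2/7 = 16/7)
16 - (10 - 7)*g(6) = 16 - (10 - 7)*16/7 = 16 - 3*16/7 = 16 - 1*48/7 = 16 - 48/7 = 64/7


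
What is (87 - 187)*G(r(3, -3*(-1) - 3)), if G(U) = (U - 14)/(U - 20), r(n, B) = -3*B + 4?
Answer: -125/2 ≈ -62.500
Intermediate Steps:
r(n, B) = 4 - 3*B
G(U) = (-14 + U)/(-20 + U)
(87 - 187)*G(r(3, -3*(-1) - 3)) = (87 - 187)*((-14 + (4 - 3*(-3*(-1) - 3)))/(-20 + (4 - 3*(-3*(-1) - 3)))) = -100*(-14 + (4 - 3*(3 - 3)))/(-20 + (4 - 3*(3 - 3))) = -100*(-14 + (4 - 3*0))/(-20 + (4 - 3*0)) = -100*(-14 + (4 + 0))/(-20 + (4 + 0)) = -100*(-14 + 4)/(-20 + 4) = -100*(-10)/(-16) = -(-25)*(-10)/4 = -100*5/8 = -125/2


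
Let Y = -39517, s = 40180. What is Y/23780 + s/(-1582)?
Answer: -72714021/2687140 ≈ -27.060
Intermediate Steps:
Y/23780 + s/(-1582) = -39517/23780 + 40180/(-1582) = -39517*1/23780 + 40180*(-1/1582) = -39517/23780 - 2870/113 = -72714021/2687140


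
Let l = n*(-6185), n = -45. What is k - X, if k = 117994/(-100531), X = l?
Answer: -27980408569/100531 ≈ -2.7833e+5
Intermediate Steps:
l = 278325 (l = -45*(-6185) = 278325)
X = 278325
k = -117994/100531 (k = 117994*(-1/100531) = -117994/100531 ≈ -1.1737)
k - X = -117994/100531 - 1*278325 = -117994/100531 - 278325 = -27980408569/100531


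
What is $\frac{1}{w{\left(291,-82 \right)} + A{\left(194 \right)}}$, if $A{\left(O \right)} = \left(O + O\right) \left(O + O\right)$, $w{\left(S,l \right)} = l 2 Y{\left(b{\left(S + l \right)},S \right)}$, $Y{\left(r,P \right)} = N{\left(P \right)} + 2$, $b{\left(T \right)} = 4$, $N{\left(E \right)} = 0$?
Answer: $\frac{1}{150216} \approx 6.6571 \cdot 10^{-6}$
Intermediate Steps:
$Y{\left(r,P \right)} = 2$ ($Y{\left(r,P \right)} = 0 + 2 = 2$)
$w{\left(S,l \right)} = 4 l$ ($w{\left(S,l \right)} = l 2 \cdot 2 = 2 l 2 = 4 l$)
$A{\left(O \right)} = 4 O^{2}$ ($A{\left(O \right)} = 2 O 2 O = 4 O^{2}$)
$\frac{1}{w{\left(291,-82 \right)} + A{\left(194 \right)}} = \frac{1}{4 \left(-82\right) + 4 \cdot 194^{2}} = \frac{1}{-328 + 4 \cdot 37636} = \frac{1}{-328 + 150544} = \frac{1}{150216}$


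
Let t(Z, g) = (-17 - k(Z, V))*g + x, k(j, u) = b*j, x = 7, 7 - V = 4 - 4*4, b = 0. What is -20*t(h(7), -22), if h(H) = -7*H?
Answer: -7620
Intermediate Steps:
V = 19 (V = 7 - (4 - 4*4) = 7 - (4 - 16) = 7 - 1*(-12) = 7 + 12 = 19)
k(j, u) = 0 (k(j, u) = 0*j = 0)
t(Z, g) = 7 - 17*g (t(Z, g) = (-17 - 1*0)*g + 7 = (-17 + 0)*g + 7 = -17*g + 7 = 7 - 17*g)
-20*t(h(7), -22) = -20*(7 - 17*(-22)) = -20*(7 + 374) = -20*381 = -7620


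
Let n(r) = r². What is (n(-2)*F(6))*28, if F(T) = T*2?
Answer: 1344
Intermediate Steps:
F(T) = 2*T
(n(-2)*F(6))*28 = ((-2)²*(2*6))*28 = (4*12)*28 = 48*28 = 1344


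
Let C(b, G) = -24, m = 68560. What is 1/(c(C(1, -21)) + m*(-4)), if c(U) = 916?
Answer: -1/273324 ≈ -3.6587e-6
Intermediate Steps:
1/(c(C(1, -21)) + m*(-4)) = 1/(916 + 68560*(-4)) = 1/(916 - 274240) = 1/(-273324) = -1/273324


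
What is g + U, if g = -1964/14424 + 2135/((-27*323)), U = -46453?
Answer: -486954162433/10482642 ≈ -46453.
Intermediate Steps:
g = -3993607/10482642 (g = -1964*1/14424 + 2135/(-8721) = -491/3606 + 2135*(-1/8721) = -491/3606 - 2135/8721 = -3993607/10482642 ≈ -0.38097)
g + U = -3993607/10482642 - 46453 = -486954162433/10482642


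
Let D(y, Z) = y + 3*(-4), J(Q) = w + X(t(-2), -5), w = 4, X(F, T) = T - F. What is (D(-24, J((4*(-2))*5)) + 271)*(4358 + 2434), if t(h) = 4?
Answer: 1596120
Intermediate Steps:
J(Q) = -5 (J(Q) = 4 + (-5 - 1*4) = 4 + (-5 - 4) = 4 - 9 = -5)
D(y, Z) = -12 + y (D(y, Z) = y - 12 = -12 + y)
(D(-24, J((4*(-2))*5)) + 271)*(4358 + 2434) = ((-12 - 24) + 271)*(4358 + 2434) = (-36 + 271)*6792 = 235*6792 = 1596120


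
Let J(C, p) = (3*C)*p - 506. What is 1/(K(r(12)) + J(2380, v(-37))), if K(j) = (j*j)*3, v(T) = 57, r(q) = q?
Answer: 1/406906 ≈ 2.4576e-6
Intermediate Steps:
J(C, p) = -506 + 3*C*p (J(C, p) = 3*C*p - 506 = -506 + 3*C*p)
K(j) = 3*j**2 (K(j) = j**2*3 = 3*j**2)
1/(K(r(12)) + J(2380, v(-37))) = 1/(3*12**2 + (-506 + 3*2380*57)) = 1/(3*144 + (-506 + 406980)) = 1/(432 + 406474) = 1/406906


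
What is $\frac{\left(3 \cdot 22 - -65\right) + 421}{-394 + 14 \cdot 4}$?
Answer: $- \frac{276}{169} \approx -1.6331$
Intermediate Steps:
$\frac{\left(3 \cdot 22 - -65\right) + 421}{-394 + 14 \cdot 4} = \frac{\left(66 + 65\right) + 421}{-394 + 56} = \frac{131 + 421}{-338} = 552 \left(- \frac{1}{338}\right) = - \frac{276}{169}$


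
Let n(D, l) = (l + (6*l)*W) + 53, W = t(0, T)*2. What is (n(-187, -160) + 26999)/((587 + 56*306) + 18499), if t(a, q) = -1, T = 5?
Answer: 4802/6037 ≈ 0.79543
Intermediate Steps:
W = -2 (W = -1*2 = -2)
n(D, l) = 53 - 11*l (n(D, l) = (l + (6*l)*(-2)) + 53 = (l - 12*l) + 53 = -11*l + 53 = 53 - 11*l)
(n(-187, -160) + 26999)/((587 + 56*306) + 18499) = ((53 - 11*(-160)) + 26999)/((587 + 56*306) + 18499) = ((53 + 1760) + 26999)/((587 + 17136) + 18499) = (1813 + 26999)/(17723 + 18499) = 28812/36222 = 28812*(1/36222) = 4802/6037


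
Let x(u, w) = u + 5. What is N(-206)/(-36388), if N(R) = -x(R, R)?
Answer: -201/36388 ≈ -0.0055238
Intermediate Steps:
x(u, w) = 5 + u
N(R) = -5 - R (N(R) = -(5 + R) = -5 - R)
N(-206)/(-36388) = (-5 - 1*(-206))/(-36388) = (-5 + 206)*(-1/36388) = 201*(-1/36388) = -201/36388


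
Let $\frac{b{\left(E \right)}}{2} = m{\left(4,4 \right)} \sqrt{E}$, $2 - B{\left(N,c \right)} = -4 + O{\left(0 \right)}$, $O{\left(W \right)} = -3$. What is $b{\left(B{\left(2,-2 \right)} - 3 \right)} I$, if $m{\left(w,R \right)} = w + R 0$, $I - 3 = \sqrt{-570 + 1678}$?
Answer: $16 \sqrt{1662} + 24 \sqrt{6} \approx 711.07$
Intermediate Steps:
$I = 3 + 2 \sqrt{277}$ ($I = 3 + \sqrt{-570 + 1678} = 3 + \sqrt{1108} = 3 + 2 \sqrt{277} \approx 36.287$)
$B{\left(N,c \right)} = 9$ ($B{\left(N,c \right)} = 2 - \left(-4 - 3\right) = 2 - -7 = 2 + 7 = 9$)
$m{\left(w,R \right)} = w$ ($m{\left(w,R \right)} = w + 0 = w$)
$b{\left(E \right)} = 8 \sqrt{E}$ ($b{\left(E \right)} = 2 \cdot 4 \sqrt{E} = 8 \sqrt{E}$)
$b{\left(B{\left(2,-2 \right)} - 3 \right)} I = 8 \sqrt{9 - 3} \left(3 + 2 \sqrt{277}\right) = 8 \sqrt{6} \left(3 + 2 \sqrt{277}\right)$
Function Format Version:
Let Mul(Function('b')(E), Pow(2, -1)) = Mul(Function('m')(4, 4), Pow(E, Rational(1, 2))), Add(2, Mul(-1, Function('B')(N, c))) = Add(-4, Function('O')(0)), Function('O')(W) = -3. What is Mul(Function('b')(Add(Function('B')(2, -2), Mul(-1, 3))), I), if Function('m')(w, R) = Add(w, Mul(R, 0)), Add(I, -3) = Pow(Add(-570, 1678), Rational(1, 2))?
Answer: Add(Mul(16, Pow(1662, Rational(1, 2))), Mul(24, Pow(6, Rational(1, 2)))) ≈ 711.07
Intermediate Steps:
I = Add(3, Mul(2, Pow(277, Rational(1, 2)))) (I = Add(3, Pow(Add(-570, 1678), Rational(1, 2))) = Add(3, Pow(1108, Rational(1, 2))) = Add(3, Mul(2, Pow(277, Rational(1, 2)))) ≈ 36.287)
Function('B')(N, c) = 9 (Function('B')(N, c) = Add(2, Mul(-1, Add(-4, -3))) = Add(2, Mul(-1, -7)) = Add(2, 7) = 9)
Function('m')(w, R) = w (Function('m')(w, R) = Add(w, 0) = w)
Function('b')(E) = Mul(8, Pow(E, Rational(1, 2))) (Function('b')(E) = Mul(2, Mul(4, Pow(E, Rational(1, 2)))) = Mul(8, Pow(E, Rational(1, 2))))
Mul(Function('b')(Add(Function('B')(2, -2), Mul(-1, 3))), I) = Mul(Mul(8, Pow(Add(9, Mul(-1, 3)), Rational(1, 2))), Add(3, Mul(2, Pow(277, Rational(1, 2))))) = Mul(Mul(8, Pow(Add(9, -3), Rational(1, 2))), Add(3, Mul(2, Pow(277, Rational(1, 2))))) = Mul(Mul(8, Pow(6, Rational(1, 2))), Add(3, Mul(2, Pow(277, Rational(1, 2))))) = Mul(8, Pow(6, Rational(1, 2)), Add(3, Mul(2, Pow(277, Rational(1, 2)))))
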